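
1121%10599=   1121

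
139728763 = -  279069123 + 418797886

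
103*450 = 46350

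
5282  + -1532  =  3750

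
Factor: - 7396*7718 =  - 2^3* 17^1 * 43^2*227^1 = - 57082328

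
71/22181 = 71/22181 = 0.00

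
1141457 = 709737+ 431720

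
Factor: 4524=2^2*3^1*13^1 * 29^1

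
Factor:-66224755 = -5^1*13244951^1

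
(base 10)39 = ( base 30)19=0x27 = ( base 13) 30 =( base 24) 1f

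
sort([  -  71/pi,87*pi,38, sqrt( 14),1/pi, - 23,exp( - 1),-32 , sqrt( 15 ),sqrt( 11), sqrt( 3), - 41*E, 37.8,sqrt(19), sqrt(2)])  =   [ - 41*E, - 32, - 23, - 71/pi,1/pi,  exp(-1 ), sqrt(2),sqrt( 3), sqrt( 11),  sqrt(14),sqrt (15), sqrt (19 ), 37.8, 38, 87*pi]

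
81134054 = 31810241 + 49323813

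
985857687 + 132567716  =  1118425403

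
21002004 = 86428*243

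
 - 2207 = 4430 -6637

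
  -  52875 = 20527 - 73402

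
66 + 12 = 78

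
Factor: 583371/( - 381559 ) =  - 3^2*53^1 * 1223^1*381559^ (  -  1) 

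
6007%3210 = 2797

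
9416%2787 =1055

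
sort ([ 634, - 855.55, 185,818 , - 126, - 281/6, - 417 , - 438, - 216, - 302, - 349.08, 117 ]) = [ - 855.55 , - 438 , - 417, - 349.08 , - 302 , - 216,  -  126, - 281/6,117,185 , 634, 818 ]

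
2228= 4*557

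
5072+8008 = 13080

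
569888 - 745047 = -175159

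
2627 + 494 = 3121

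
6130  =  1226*5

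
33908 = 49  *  692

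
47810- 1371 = 46439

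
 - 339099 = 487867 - 826966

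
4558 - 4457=101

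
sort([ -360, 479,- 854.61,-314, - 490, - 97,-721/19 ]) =[ - 854.61,  -  490, - 360,  -  314, - 97,-721/19,479]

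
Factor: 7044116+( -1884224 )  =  5159892 = 2^2 * 3^1*429991^1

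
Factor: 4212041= 313^1*13457^1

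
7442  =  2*3721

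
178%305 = 178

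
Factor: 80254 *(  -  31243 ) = - 2^1*157^1 * 199^1*40127^1 = -  2507375722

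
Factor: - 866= - 2^1*433^1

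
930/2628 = 155/438= 0.35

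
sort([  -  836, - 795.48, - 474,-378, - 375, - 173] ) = [ - 836, - 795.48, - 474, - 378,  -  375,  -  173] 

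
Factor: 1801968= 2^4*3^1 *7^1*31^1*173^1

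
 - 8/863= - 8/863 = - 0.01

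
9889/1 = 9889 = 9889.00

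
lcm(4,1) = 4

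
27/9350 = 27/9350 = 0.00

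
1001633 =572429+429204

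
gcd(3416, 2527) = 7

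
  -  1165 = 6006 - 7171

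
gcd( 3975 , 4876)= 53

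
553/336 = 79/48 = 1.65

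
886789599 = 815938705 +70850894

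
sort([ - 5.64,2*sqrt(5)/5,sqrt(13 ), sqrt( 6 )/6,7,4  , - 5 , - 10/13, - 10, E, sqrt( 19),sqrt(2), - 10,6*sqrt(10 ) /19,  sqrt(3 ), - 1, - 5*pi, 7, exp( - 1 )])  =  [  -  5*pi,-10, - 10, - 5.64, - 5, - 1 , - 10/13,exp( - 1 ),sqrt( 6)/6,2*sqrt( 5 ) /5, 6*sqrt(10)/19,sqrt(2 ),sqrt(3),E, sqrt ( 13),4, sqrt( 19 ),7,7]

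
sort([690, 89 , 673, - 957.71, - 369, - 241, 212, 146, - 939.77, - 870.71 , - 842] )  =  [ - 957.71, - 939.77 , - 870.71,- 842, - 369, - 241 , 89, 146,  212, 673, 690]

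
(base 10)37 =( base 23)1E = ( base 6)101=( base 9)41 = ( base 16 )25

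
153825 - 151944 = 1881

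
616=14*44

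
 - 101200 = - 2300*44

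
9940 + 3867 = 13807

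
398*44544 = 17728512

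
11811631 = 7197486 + 4614145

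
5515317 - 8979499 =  - 3464182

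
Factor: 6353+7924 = 14277 =3^1 * 4759^1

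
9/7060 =9/7060 = 0.00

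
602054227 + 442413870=1044468097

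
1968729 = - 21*( - 93749) 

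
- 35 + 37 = 2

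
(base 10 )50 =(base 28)1M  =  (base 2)110010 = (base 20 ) 2A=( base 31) 1j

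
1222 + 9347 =10569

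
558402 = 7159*78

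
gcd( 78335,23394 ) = 1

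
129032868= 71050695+57982173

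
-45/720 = - 1/16 = - 0.06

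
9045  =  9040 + 5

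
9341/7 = 9341/7 = 1334.43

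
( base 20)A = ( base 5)20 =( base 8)12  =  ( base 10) 10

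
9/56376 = 1/6264 = 0.00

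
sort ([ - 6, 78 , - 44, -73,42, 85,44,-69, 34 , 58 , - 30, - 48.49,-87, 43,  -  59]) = [  -  87, - 73 , - 69,-59, -48.49 , - 44, - 30, - 6,34, 42,43, 44, 58,  78,85]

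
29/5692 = 29/5692 = 0.01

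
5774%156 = 2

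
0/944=0 = 0.00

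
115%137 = 115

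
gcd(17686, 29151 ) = 1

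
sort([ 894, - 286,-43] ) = [-286, - 43,894 ]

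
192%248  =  192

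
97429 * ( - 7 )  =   - 682003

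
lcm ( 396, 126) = 2772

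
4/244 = 1/61 = 0.02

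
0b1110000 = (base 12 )94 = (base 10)112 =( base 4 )1300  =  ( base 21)57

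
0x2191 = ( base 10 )8593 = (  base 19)14f5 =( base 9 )12707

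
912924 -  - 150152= 1063076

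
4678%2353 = 2325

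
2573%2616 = 2573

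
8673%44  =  5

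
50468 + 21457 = 71925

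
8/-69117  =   - 8/69117 = -0.00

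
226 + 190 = 416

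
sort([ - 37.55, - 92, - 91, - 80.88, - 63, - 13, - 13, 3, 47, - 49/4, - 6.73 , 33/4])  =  [  -  92,-91,- 80.88, - 63, - 37.55,-13 ,  -  13, - 49/4, - 6.73, 3,33/4, 47]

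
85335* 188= 16042980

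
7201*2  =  14402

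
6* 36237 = 217422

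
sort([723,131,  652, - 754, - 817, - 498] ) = [ - 817, -754,- 498,131,652, 723 ] 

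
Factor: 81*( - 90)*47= - 342630=- 2^1*3^6*5^1*47^1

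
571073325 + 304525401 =875598726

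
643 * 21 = 13503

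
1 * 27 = 27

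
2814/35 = 402/5=80.40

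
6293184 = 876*7184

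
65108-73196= - 8088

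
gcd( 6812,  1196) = 52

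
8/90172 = 2/22543 = 0.00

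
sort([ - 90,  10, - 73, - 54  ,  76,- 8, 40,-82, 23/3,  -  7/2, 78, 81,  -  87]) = [ - 90, - 87,- 82,-73,- 54 , -8 ,-7/2, 23/3,  10, 40,76,78, 81]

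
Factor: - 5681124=-2^2*3^3*41^1*1283^1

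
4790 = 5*958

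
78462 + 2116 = 80578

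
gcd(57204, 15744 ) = 12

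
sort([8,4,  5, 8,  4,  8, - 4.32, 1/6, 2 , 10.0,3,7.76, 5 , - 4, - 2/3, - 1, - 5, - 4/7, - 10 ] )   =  [  -  10, - 5, - 4.32, - 4, - 1,  -  2/3, -4/7,1/6,2, 3,4,4,5 , 5,7.76 , 8, 8,8, 10.0]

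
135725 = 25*5429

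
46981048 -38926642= 8054406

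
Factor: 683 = 683^1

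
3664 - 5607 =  - 1943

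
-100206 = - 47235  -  52971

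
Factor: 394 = 2^1*197^1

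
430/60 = 43/6= 7.17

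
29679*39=1157481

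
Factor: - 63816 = -2^3* 3^1*2659^1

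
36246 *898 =32548908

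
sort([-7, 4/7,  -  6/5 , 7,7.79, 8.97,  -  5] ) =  [ - 7, -5, - 6/5,4/7,7, 7.79, 8.97 ] 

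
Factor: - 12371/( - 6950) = 2^( - 1)*  5^( - 2)*89^1 = 89/50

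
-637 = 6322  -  6959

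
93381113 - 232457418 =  - 139076305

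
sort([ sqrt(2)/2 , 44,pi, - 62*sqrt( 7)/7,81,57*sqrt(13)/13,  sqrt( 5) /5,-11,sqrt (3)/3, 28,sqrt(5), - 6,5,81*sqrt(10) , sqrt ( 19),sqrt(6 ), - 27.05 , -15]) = [  -  27.05, - 62*sqrt(7)/7  , - 15, - 11,-6,  sqrt( 5)/5,sqrt( 3)/3 , sqrt(2)/2, sqrt(5 ),sqrt(6 ),pi,sqrt ( 19),5, 57*sqrt (13 ) /13 , 28,44, 81, 81* sqrt(10)]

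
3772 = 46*82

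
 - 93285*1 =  - 93285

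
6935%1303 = 420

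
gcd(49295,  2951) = 1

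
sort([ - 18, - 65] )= [ - 65,- 18 ]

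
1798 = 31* 58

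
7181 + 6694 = 13875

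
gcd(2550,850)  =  850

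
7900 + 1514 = 9414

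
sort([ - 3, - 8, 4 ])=[- 8, - 3, 4 ] 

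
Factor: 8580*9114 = 78198120 = 2^3*3^2 * 5^1*7^2*11^1*13^1*31^1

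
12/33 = 4/11  =  0.36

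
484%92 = 24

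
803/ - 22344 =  - 1+21541/22344 =- 0.04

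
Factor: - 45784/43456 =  - 2^( - 3 )*7^( - 1 ) * 59^1 = - 59/56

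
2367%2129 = 238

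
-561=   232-793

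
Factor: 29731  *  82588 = 2^2*11^1 * 13^1 *1877^1*2287^1=2455423828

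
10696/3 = 3565 + 1/3=3565.33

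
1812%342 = 102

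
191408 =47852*4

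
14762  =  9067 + 5695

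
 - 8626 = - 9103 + 477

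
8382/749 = 11 + 143/749 = 11.19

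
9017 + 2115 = 11132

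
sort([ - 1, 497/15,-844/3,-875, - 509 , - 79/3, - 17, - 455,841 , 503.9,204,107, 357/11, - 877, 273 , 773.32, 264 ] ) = [- 877, - 875, - 509, - 455, - 844/3, - 79/3,- 17, -1,357/11,497/15 , 107,  204,264,273,503.9, 773.32,841]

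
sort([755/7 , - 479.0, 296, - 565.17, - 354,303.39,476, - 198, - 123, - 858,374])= [ - 858, - 565.17, - 479.0, -354, - 198,- 123,755/7,296, 303.39,374,476 ] 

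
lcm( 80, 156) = 3120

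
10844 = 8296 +2548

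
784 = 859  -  75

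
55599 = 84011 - 28412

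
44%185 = 44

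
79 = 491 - 412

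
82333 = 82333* 1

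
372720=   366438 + 6282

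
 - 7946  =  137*( - 58 ) 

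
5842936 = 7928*737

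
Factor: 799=17^1*47^1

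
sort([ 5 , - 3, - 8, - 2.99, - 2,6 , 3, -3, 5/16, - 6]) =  [ - 8,- 6 ,-3,- 3, - 2.99, - 2, 5/16,3, 5,6 ]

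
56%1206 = 56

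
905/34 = 905/34= 26.62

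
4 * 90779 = 363116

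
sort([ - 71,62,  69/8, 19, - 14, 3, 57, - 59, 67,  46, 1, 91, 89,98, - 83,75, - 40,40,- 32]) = [ - 83,- 71, - 59, - 40, - 32, - 14,1, 3,  69/8, 19,40, 46,57,62,67, 75,89 , 91,98]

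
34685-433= 34252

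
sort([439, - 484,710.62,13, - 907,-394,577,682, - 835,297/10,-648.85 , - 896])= [ - 907, - 896, - 835, - 648.85, - 484 ,-394,  13, 297/10,439,577 , 682, 710.62 ] 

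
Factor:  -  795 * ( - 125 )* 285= 3^2 * 5^5*19^1* 53^1 = 28321875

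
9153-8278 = 875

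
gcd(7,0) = 7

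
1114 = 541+573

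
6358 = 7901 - 1543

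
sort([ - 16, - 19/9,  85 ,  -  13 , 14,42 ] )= [ - 16, - 13, - 19/9,14  ,  42,  85 ]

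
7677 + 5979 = 13656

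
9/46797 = 3/15599 = 0.00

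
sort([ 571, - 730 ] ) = [ - 730,  571]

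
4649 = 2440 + 2209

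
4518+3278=7796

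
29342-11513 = 17829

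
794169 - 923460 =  - 129291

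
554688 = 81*6848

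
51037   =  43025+8012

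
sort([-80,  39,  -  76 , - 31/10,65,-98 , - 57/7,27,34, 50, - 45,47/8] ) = [ - 98 ,- 80,- 76 , - 45, - 57/7,-31/10,47/8, 27 , 34,39,  50, 65]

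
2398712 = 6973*344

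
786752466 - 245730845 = 541021621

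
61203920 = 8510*7192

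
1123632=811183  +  312449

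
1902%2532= 1902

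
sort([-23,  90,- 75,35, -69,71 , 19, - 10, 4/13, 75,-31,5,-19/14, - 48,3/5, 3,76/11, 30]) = [-75, - 69,-48,-31,-23, - 10, - 19/14,4/13, 3/5,  3,5,76/11, 19, 30,35, 71, 75, 90 ]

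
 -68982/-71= 68982/71=971.58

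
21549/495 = 653/15 = 43.53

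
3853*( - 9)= - 34677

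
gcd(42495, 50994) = 8499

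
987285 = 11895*83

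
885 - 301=584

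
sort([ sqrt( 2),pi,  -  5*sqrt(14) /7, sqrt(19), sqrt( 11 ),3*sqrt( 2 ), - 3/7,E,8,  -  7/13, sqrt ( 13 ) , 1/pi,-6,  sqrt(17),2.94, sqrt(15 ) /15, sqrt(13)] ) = [ - 6, - 5 *sqrt (14 )/7,-7/13, - 3/7, sqrt ( 15) /15, 1/pi, sqrt( 2), E, 2.94,pi, sqrt(11 ), sqrt(13),  sqrt(13 ), sqrt(17),  3 * sqrt( 2), sqrt(19), 8]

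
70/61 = 70/61 = 1.15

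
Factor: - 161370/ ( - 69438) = 3^1*5^1*11^1*71^( - 1 ) = 165/71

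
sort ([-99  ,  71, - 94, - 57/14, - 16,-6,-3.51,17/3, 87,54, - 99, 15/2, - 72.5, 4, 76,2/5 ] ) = [ - 99, - 99, - 94, - 72.5, - 16, - 6,- 57/14,-3.51,  2/5,4,17/3,15/2,54,71,76,87 ]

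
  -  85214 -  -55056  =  -30158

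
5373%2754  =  2619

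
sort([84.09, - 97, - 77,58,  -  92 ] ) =[- 97, - 92, - 77,58,84.09]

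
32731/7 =32731/7 = 4675.86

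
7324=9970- 2646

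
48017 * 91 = 4369547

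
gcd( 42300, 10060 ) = 20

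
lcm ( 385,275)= 1925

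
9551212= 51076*187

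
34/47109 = 34/47109 = 0.00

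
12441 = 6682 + 5759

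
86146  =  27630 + 58516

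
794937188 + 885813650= 1680750838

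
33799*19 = 642181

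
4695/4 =1173+3/4 = 1173.75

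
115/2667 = 115/2667 = 0.04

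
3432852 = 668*5139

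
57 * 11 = 627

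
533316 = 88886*6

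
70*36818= 2577260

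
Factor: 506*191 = 2^1*11^1*23^1*191^1 = 96646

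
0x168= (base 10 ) 360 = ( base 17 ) 143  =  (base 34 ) ak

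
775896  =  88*8817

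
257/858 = 257/858 = 0.30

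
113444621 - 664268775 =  - 550824154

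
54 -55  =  -1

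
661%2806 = 661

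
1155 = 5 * 231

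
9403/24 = 391 + 19/24= 391.79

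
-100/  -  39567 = 100/39567 = 0.00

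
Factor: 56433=3^1 * 13^1*  1447^1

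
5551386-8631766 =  - 3080380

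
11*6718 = 73898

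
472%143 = 43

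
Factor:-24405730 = -2^1*5^1*2440573^1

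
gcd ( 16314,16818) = 6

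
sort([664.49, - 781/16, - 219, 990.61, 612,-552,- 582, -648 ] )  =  [-648, - 582,- 552, - 219, - 781/16, 612, 664.49,990.61]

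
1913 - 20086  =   - 18173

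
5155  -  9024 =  - 3869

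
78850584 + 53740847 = 132591431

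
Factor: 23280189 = 3^1*7760063^1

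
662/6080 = 331/3040 = 0.11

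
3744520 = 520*7201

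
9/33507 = 1/3723   =  0.00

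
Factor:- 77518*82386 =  - 2^2 * 3^2*7^3*23^1*113^1*199^1 = - 6386397948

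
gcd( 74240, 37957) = 1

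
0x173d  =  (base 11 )4519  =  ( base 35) 4ty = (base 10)5949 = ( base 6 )43313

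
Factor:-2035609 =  - 41^1*131^1* 379^1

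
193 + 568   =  761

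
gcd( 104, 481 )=13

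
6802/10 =680+1/5=680.20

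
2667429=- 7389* (  -  361) 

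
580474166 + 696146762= 1276620928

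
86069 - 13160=72909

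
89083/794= 112+155/794 = 112.20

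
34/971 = 34/971= 0.04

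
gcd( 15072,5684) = 4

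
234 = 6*39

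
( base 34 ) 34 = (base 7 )211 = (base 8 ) 152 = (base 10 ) 106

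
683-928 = -245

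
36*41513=1494468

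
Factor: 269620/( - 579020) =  - 61/131 = - 61^1*131^( - 1 )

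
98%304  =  98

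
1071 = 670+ 401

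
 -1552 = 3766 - 5318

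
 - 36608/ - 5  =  7321 + 3/5  =  7321.60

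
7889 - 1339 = 6550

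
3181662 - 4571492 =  - 1389830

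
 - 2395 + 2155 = - 240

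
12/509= 12/509 = 0.02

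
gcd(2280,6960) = 120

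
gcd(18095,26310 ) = 5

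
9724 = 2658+7066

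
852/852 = 1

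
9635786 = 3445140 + 6190646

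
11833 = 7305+4528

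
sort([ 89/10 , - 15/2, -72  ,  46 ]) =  [ - 72, - 15/2,89/10,46]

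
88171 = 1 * 88171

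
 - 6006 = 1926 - 7932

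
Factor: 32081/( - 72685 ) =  - 5^( - 1 ) * 7^1*4583^1 * 14537^ ( - 1) 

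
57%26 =5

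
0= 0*525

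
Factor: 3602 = 2^1*1801^1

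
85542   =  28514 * 3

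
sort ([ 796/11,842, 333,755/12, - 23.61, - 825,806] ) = [ - 825, - 23.61,755/12, 796/11,333,806,842] 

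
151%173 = 151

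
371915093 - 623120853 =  - 251205760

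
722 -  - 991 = 1713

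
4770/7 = 4770/7 = 681.43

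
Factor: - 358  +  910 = 552= 2^3*3^1*23^1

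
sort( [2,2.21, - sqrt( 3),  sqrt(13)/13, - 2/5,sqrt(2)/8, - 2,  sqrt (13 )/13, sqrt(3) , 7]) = [ - 2,-sqrt(3), - 2/5,sqrt(2) /8,sqrt ( 13 )/13,sqrt (13) /13, sqrt(3) , 2 , 2.21,7]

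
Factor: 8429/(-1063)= - 1063^(-1 )*8429^1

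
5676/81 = 1892/27 = 70.07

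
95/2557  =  95/2557 =0.04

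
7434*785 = 5835690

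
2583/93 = 27 + 24/31  =  27.77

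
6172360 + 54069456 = 60241816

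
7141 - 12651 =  - 5510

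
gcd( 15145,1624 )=1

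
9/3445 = 9/3445  =  0.00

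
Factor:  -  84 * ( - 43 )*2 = 2^3*3^1*7^1 * 43^1 = 7224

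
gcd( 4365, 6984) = 873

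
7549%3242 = 1065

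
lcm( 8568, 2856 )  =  8568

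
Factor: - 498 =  -2^1*3^1*83^1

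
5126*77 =394702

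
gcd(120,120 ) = 120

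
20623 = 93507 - 72884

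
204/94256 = 51/23564 = 0.00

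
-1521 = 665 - 2186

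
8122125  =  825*9845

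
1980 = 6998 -5018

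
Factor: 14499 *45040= 653034960=2^4 *3^4*5^1*179^1*563^1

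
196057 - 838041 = -641984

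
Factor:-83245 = -5^1*16649^1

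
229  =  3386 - 3157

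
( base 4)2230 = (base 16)AC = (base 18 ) 9A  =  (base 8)254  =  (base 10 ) 172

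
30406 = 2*15203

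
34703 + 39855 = 74558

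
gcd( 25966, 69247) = 1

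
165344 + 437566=602910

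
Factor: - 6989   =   - 29^1*241^1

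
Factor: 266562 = 2^1*3^2*59^1 * 251^1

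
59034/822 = 71 + 112/137 = 71.82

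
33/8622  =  11/2874 = 0.00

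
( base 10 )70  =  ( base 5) 240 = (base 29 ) 2C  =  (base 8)106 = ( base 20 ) 3A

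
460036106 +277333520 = 737369626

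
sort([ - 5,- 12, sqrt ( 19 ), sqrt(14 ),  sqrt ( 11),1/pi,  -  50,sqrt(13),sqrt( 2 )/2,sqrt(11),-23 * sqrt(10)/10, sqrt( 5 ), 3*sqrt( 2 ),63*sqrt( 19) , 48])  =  [ - 50,-12, - 23*sqrt( 10 )/10,-5, 1/pi , sqrt( 2)/2,sqrt(5),  sqrt(11),sqrt(11), sqrt( 13),sqrt( 14),  3*sqrt( 2), sqrt(19),48, 63*sqrt( 19) ] 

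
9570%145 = 0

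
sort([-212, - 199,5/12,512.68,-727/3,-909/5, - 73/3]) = [-727/3, - 212,-199 , - 909/5,-73/3,5/12,512.68]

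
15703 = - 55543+71246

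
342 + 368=710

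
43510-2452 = 41058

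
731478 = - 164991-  - 896469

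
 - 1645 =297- 1942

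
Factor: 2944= 2^7*23^1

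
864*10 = 8640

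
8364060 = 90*92934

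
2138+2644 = 4782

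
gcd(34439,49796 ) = 1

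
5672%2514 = 644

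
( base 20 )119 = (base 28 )F9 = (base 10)429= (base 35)C9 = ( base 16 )1AD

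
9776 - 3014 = 6762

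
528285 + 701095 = 1229380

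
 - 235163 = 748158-983321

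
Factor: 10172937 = 3^1*3390979^1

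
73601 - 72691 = 910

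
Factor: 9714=2^1*3^1*1619^1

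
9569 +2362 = 11931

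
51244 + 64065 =115309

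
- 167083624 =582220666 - 749304290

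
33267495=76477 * 435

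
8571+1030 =9601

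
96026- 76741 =19285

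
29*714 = 20706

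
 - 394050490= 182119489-576169979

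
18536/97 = 191 + 9/97 = 191.09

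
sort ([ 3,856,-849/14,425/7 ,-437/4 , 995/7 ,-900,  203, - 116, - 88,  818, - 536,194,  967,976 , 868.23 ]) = [ - 900, - 536, - 116, -437/4 ,-88, - 849/14, 3,425/7 , 995/7, 194,  203, 818, 856, 868.23,967 , 976]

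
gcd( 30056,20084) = 4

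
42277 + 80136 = 122413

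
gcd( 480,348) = 12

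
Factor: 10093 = 10093^1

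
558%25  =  8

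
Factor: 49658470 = 2^1*5^1 * 4965847^1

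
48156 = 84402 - 36246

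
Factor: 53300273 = 13^1* 79^1*51899^1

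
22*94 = 2068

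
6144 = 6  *1024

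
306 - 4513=-4207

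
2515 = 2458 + 57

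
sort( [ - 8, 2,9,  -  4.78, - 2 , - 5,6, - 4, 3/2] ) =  [ - 8, - 5,-4.78, - 4 , - 2,3/2, 2 , 6, 9 ] 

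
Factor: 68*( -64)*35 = - 2^8*5^1*7^1*17^1=- 152320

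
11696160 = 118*99120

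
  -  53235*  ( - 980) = 52170300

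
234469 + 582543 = 817012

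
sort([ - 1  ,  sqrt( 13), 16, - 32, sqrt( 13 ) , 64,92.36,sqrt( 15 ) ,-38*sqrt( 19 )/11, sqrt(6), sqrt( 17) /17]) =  [ - 32, - 38*sqrt ( 19) /11, - 1, sqrt( 17 )/17, sqrt( 6),sqrt(13 ), sqrt(13), sqrt( 15), 16, 64, 92.36] 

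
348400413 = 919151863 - 570751450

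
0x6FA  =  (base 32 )1NQ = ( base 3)2110011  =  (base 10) 1786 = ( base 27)2C4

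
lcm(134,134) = 134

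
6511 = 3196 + 3315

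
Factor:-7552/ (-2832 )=8/3 = 2^3*3^( - 1 ) 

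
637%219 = 199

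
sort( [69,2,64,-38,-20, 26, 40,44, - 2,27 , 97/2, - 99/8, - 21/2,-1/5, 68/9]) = [ - 38, - 20, - 99/8,-21/2, - 2,- 1/5, 2,  68/9, 26,  27,40, 44,97/2,64, 69 ] 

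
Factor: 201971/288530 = 7/10 = 2^(  -  1)*5^( - 1 )*7^1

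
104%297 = 104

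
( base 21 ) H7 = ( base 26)e0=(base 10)364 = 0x16C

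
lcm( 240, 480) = 480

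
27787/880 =31 + 507/880 = 31.58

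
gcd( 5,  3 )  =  1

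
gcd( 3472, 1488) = 496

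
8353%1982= 425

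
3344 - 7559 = - 4215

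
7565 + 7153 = 14718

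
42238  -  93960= - 51722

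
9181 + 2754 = 11935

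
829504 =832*997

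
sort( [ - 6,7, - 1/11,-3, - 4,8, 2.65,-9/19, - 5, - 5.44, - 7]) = [ - 7 , - 6,-5.44, - 5, -4, - 3, - 9/19, - 1/11, 2.65,7, 8] 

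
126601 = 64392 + 62209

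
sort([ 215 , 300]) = [215,300]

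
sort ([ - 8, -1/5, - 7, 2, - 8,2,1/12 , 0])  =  [ - 8, - 8,-7 , - 1/5 , 0, 1/12, 2, 2 ] 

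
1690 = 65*26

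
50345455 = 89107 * 565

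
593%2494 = 593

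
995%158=47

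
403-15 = 388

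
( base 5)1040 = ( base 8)221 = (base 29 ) 50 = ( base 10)145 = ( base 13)B2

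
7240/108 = 1810/27 = 67.04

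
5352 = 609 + 4743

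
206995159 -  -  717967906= 924963065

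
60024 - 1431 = 58593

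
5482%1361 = 38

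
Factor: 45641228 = 2^2 * 11410307^1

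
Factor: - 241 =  - 241^1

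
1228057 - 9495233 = - 8267176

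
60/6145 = 12/1229 = 0.01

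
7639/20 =7639/20 =381.95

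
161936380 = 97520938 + 64415442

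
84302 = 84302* 1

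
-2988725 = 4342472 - 7331197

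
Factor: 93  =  3^1*31^1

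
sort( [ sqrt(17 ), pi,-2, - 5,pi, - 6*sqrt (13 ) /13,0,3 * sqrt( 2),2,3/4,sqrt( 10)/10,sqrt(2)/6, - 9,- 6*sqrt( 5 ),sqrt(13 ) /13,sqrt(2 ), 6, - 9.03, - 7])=[ - 6*sqrt(5 ), - 9.03,-9,- 7,-5, - 2, - 6*sqrt(13 ) /13,0,sqrt(2 )/6,sqrt(13)/13, sqrt( 10)/10,  3/4, sqrt(2 ), 2,pi, pi,sqrt(17 ), 3* sqrt( 2 ),6 ]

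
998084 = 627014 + 371070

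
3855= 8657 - 4802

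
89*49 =4361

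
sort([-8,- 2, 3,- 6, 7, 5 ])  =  [-8, - 6,-2,3 , 5, 7 ] 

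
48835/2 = 24417+1/2 = 24417.50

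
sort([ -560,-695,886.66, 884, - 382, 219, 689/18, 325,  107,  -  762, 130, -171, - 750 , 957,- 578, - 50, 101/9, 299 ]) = [ - 762,-750, - 695 ,-578, - 560, - 382, - 171, - 50,101/9, 689/18, 107, 130, 219, 299, 325 , 884, 886.66,957 ]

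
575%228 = 119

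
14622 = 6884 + 7738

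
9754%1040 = 394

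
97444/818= 119 + 51/409 = 119.12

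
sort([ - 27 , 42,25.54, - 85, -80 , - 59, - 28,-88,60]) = [ - 88, - 85, - 80, - 59 , - 28 , - 27,25.54, 42,60 ]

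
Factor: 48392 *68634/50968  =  2^1*3^3*31^1*41^1*263^1*277^( - 1) = 18050742/277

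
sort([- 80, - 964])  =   [ - 964, - 80] 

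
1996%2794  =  1996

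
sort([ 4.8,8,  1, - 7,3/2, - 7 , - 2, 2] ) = [ - 7 , - 7, - 2, 1, 3/2,2 , 4.8,8]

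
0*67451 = 0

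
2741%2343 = 398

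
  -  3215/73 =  -3215/73 =- 44.04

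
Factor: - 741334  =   - 2^1 * 11^1 * 31^1*1087^1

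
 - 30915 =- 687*45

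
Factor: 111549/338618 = 309/938 = 2^(-1 ) *3^1*7^(-1 ) * 67^(-1)*103^1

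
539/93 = 5 + 74/93 = 5.80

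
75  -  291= - 216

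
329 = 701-372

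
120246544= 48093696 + 72152848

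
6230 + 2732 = 8962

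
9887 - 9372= 515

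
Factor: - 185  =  - 5^1*37^1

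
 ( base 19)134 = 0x1a6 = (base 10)422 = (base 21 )k2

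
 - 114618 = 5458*( - 21)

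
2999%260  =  139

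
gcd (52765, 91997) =1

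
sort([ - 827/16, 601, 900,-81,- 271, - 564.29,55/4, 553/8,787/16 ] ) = [ - 564.29 ,- 271, - 81, - 827/16,55/4  ,  787/16,  553/8, 601, 900] 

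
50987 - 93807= - 42820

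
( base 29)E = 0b1110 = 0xE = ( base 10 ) 14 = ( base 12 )12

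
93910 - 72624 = 21286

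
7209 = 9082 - 1873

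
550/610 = 55/61 = 0.90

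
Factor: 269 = 269^1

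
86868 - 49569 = 37299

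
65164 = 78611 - 13447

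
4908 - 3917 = 991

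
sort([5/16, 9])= [ 5/16, 9]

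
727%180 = 7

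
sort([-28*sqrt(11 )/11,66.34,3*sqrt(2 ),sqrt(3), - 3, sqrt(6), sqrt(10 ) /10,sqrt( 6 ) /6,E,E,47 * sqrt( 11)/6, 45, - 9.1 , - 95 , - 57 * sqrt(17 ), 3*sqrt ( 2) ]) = [ - 57*sqrt(17), - 95, - 9.1, - 28*sqrt ( 11) /11, - 3, sqrt(10 )/10,sqrt( 6 ) /6, sqrt( 3),sqrt (6 ),E,E,3*sqrt(2 ), 3*sqrt(2),47*sqrt( 11 ) /6, 45,66.34]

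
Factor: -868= -2^2* 7^1 * 31^1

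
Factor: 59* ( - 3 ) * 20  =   - 2^2*  3^1*5^1*59^1 = - 3540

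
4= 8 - 4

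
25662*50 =1283100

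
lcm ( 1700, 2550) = 5100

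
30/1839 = 10/613 = 0.02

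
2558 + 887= 3445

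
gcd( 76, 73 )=1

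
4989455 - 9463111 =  - 4473656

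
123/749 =123/749 =0.16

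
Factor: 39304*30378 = 1193976912 = 2^4*3^1*17^3*61^1*83^1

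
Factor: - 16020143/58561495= - 5^( - 1)* 167^1 * 95929^1 * 11712299^( - 1)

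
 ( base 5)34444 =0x9C3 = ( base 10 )2499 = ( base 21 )5E0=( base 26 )3I3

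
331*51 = 16881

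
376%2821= 376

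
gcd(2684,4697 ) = 671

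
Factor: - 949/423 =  - 3^ ( - 2)*13^1*47^ (  -  1)*73^1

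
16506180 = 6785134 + 9721046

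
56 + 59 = 115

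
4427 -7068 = -2641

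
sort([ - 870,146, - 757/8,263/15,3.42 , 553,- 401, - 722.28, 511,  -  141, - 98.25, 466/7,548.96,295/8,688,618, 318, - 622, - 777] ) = [ - 870, - 777, - 722.28, - 622, - 401, - 141, - 98.25, - 757/8,3.42,263/15,295/8,466/7,146, 318,511 , 548.96, 553,618,688]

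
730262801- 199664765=530598036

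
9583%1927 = 1875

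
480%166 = 148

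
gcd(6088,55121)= 1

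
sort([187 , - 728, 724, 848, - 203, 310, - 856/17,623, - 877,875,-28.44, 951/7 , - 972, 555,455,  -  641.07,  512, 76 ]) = [-972, - 877, - 728,-641.07,  -  203,-856/17 ,-28.44,  76,951/7, 187,310, 455,512,555,623 , 724, 848,875]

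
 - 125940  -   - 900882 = 774942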